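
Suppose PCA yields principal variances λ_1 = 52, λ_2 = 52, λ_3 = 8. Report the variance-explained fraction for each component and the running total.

Step 1 — total variance = trace(Sigma) = Σ λ_i = 52 + 52 + 8 = 112.

Step 2 — fraction explained by component i = λ_i / Σ λ:
  PC1: 52/112 = 0.4643
  PC2: 52/112 = 0.4643
  PC3: 8/112 = 0.0714

Step 3 — cumulative fraction after k components = (λ_1 + ... + λ_k) / Σ λ:
  k = 1: 52/112 = 0.4643
  k = 2: (52 + 52)/112 = 104/112 = 0.9286
  k = 3: (52 + 52 + 8)/112 = 112/112 = 1

Summary (fraction, with percent):

explained: PC1 0.4643 (46.43%), PC2 0.4643 (46.43%), PC3 0.0714 (7.14%);  cumulative: 0.4643, 0.9286, 1


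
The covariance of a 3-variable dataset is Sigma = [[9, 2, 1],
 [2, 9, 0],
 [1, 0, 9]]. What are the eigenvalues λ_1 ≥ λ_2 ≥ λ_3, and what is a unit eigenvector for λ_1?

Step 1 — characteristic polynomial p(λ) = det(λI - Sigma) = λ³ - tr·λ² + c_1·λ - det, where tr = trace, c_1 = sum of the principal 2×2 minors, det = det(Sigma):
  tr = 9 + 9 + 9 = 27,
  c_1 = (9·9 - (2)²) + (9·9 - (1)²) + (9·9 - (0)²) = 77 + 80 + 81 = 238,
  det = 9·(9·9 - (0)²) - (2)·((2)·9 - (0)·(1)) + (1)·((2)·(0) - 9·(1)) = 9·(81) - (2)·(18) + (1)·(-9) = 684.
  So p(λ) = λ³ - 27λ² + 238λ - 684.
Step 2 — look for an integer root (rational root theorem: any rational root is an integer divisor of 684). Testing λ = 9:
  p(9) = 729 - 2187 + 2142 - 684 = 0  ✓
  Dividing out (λ - 9): p(λ) = (λ - 9)(λ² - 18λ + 76).
Step 3 — remaining eigenvalues from the quadratic λ² - 18λ + 76 = 0:
  Δ = 18² - 4·76 = 324 - 304 = 20,  λ = (18 ± √20)/2 = (18 ± 4.4721)/2 ≈ 11.2361 or 6.7639.
  Sorted: λ_1 = 11.2361,  λ_2 = 9,  λ_3 = 6.7639  (check: sum = 27 = tr ✓).

Step 4 — unit eigenvector for λ_1 ≈ 11.2361: v spans the null space of (Sigma - λ_1 I), whose rows are
  r_1 = (-2.2361, 2, 1),  r_2 = (2, -2.2361, 0),  r_3 = (1, 0, -2.2361).
  v is orthogonal to every row, so take v ∝ r_1 × r_2 = ((2)·(0) - (1)·(-2.2361), (1)·(2) - (-2.2361)·(0), (-2.2361)·(-2.2361) - (2)·(2)) ≈ (2.2361, 2, 1).
  Let u = (2.2361, 2, 1).
  ||u|| = √((2.2361)² + (2)² + (1)²) = √(10) ≈ 3.1623,  v_1 = u/||u|| ≈ (0.7071, 0.6325, 0.3162) (||v_1|| = 1).

λ_1 = 11.2361,  λ_2 = 9,  λ_3 = 6.7639;  v_1 ≈ (0.7071, 0.6325, 0.3162)


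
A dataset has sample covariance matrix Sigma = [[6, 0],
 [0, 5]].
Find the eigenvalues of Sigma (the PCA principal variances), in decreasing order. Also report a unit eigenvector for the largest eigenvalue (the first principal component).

Step 1 — characteristic polynomial of 2×2 Sigma:
  det(Sigma - λI) = λ² - trace · λ + det = 0.
  trace = 6 + 5 = 11, det = 6·5 - (0)² = 30.
Step 2 — discriminant:
  Δ = trace² - 4·det = 121 - 120 = 1.
Step 3 — eigenvalues:
  λ = (trace ± √Δ)/2 = (11 ± 1)/2,
  λ_1 = 6,  λ_2 = 5.

Step 4 — unit eigenvector for λ_1: Sigma is diagonal, so its eigenvectors are the coordinate axes. λ_1 = 6 is the diagonal entry on the first coordinate axis, hence
  v_1 = (1, 0) (||v_1|| = 1).

λ_1 = 6,  λ_2 = 5;  v_1 ≈ (1, 0)


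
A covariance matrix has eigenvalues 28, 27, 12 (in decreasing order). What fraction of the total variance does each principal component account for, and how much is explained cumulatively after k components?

Step 1 — total variance = trace(Sigma) = Σ λ_i = 28 + 27 + 12 = 67.

Step 2 — fraction explained by component i = λ_i / Σ λ:
  PC1: 28/67 = 0.4179
  PC2: 27/67 = 0.403
  PC3: 12/67 = 0.1791

Step 3 — cumulative fraction after k components = (λ_1 + ... + λ_k) / Σ λ:
  k = 1: 28/67 = 0.4179
  k = 2: (28 + 27)/67 = 55/67 = 0.8209
  k = 3: (28 + 27 + 12)/67 = 67/67 = 1

Summary (fraction, with percent):

explained: PC1 0.4179 (41.79%), PC2 0.403 (40.3%), PC3 0.1791 (17.91%);  cumulative: 0.4179, 0.8209, 1


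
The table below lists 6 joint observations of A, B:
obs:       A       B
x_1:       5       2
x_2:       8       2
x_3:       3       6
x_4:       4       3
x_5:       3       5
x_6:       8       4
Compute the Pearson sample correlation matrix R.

Step 1 — column means:
  mean(A) = (5 + 8 + 3 + 4 + 3 + 8) / 6 = 31/6 = 5.1667
  mean(B) = (2 + 2 + 6 + 3 + 5 + 4) / 6 = 22/6 = 3.6667

Step 2 — sample variances and covariances s[i,j] = (1/(n-1)) · Σ_k (x_{k,i} - mean_i) · (x_{k,j} - mean_j), with n-1 = 5:
  s[A,A] = ((-0.1667)·(-0.1667) + (2.8333)·(2.8333) + (-2.1667)·(-2.1667) + (-1.1667)·(-1.1667) + (-2.1667)·(-2.1667) + (2.8333)·(2.8333)) / 5 = 26.8333/5 = 5.3667
  s[A,B] = ((-0.1667)·(-1.6667) + (2.8333)·(-1.6667) + (-2.1667)·(2.3333) + (-1.1667)·(-0.6667) + (-2.1667)·(1.3333) + (2.8333)·(0.3333)) / 5 = -10.6667/5 = -2.1333
  s[B,B] = ((-1.6667)·(-1.6667) + (-1.6667)·(-1.6667) + (2.3333)·(2.3333) + (-0.6667)·(-0.6667) + (1.3333)·(1.3333) + (0.3333)·(0.3333)) / 5 = 13.3333/5 = 2.6667
  Sample standard deviations s_i = √(s[i,i]):
  s(A) = √(5.3667) = 2.3166
  s(B) = √(2.6667) = 1.633

Step 3 — r_{ij} = s_{ij} / (s_i · s_j):
  r[A,A] = 1 (diagonal).
  r[A,B] = -2.1333 / (2.3166 · 1.633) = -2.1333 / 3.783 = -0.5639
  r[B,B] = 1 (diagonal).

R is symmetric with unit diagonal. Assembling:

R = [[1, -0.5639],
 [-0.5639, 1]]


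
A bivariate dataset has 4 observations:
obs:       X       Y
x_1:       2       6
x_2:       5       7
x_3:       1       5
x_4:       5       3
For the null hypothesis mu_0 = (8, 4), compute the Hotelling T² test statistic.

Step 1 — sample mean vector:
  mean(X) = (2 + 5 + 1 + 5) / 4 = 13/4 = 3.25
  mean(Y) = (6 + 7 + 5 + 3) / 4 = 21/4 = 5.25
  x̄ = (3.25, 5.25),  deviation x̄ - mu_0 = (3.25, 5.25) - (8, 4) = (-4.75, 1.25).

Step 2 — sample covariance matrix, S[i,j] = (1/(n-1)) · Σ_k (x_{k,i} - mean_i) · (x_{k,j} - mean_j), divisor n-1 = 3:
  S[X,X] = ((-1.25)·(-1.25) + (1.75)·(1.75) + (-2.25)·(-2.25) + (1.75)·(1.75)) / 3 = 12.75/3 = 4.25
  S[X,Y] = ((-1.25)·(0.75) + (1.75)·(1.75) + (-2.25)·(-0.25) + (1.75)·(-2.25)) / 3 = -1.25/3 = -0.4167
  S[Y,Y] = ((0.75)·(0.75) + (1.75)·(1.75) + (-0.25)·(-0.25) + (-2.25)·(-2.25)) / 3 = 8.75/3 = 2.9167
  S = [[4.25, -0.4167],
 [-0.4167, 2.9167]].

Step 3 — invert S. det(S) = 4.25·2.9167 - (-0.4167)² = 12.2222.
  S^{-1} = (1/det) · [[d, -b], [-b, a]] = [[0.2386, 0.0341],
 [0.0341, 0.3477]].

Step 4 — quadratic form (x̄ - mu_0)^T · S^{-1} · (x̄ - mu_0):
  S^{-1} · (x̄ - mu_0) = (-1.0909, 0.2727),
  (x̄ - mu_0)^T · [...] = (-4.75)·(-1.0909) + (1.25)·(0.2727) = 5.5227.

Step 5 — scale by n: T² = 4 · 5.5227 = 22.0909.

T² ≈ 22.0909


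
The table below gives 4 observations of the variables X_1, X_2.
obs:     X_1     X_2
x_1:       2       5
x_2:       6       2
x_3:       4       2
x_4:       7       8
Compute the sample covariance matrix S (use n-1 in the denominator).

Step 1 — column means:
  mean(X_1) = (2 + 6 + 4 + 7) / 4 = 19/4 = 4.75
  mean(X_2) = (5 + 2 + 2 + 8) / 4 = 17/4 = 4.25

Step 2 — sample covariance S[i,j] = (1/(n-1)) · Σ_k (x_{k,i} - mean_i) · (x_{k,j} - mean_j), with n-1 = 3.
  S[X_1,X_1] = ((-2.75)·(-2.75) + (1.25)·(1.25) + (-0.75)·(-0.75) + (2.25)·(2.25)) / 3 = 14.75/3 = 4.9167
  S[X_1,X_2] = ((-2.75)·(0.75) + (1.25)·(-2.25) + (-0.75)·(-2.25) + (2.25)·(3.75)) / 3 = 5.25/3 = 1.75
  S[X_2,X_2] = ((0.75)·(0.75) + (-2.25)·(-2.25) + (-2.25)·(-2.25) + (3.75)·(3.75)) / 3 = 24.75/3 = 8.25

S is symmetric (S[j,i] = S[i,j]). Assembling:

S = [[4.9167, 1.75],
 [1.75, 8.25]]


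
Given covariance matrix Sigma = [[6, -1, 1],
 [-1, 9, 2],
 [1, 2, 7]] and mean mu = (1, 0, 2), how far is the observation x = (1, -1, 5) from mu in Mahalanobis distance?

Step 1 — centre the observation: (x - mu) = (0, -1, 3).

Step 2 — invert Sigma (cofactor / det for 3×3, or solve directly):
  Sigma^{-1} = [[0.1766, 0.0269, -0.0329],
 [0.0269, 0.1228, -0.0389],
 [-0.0329, -0.0389, 0.1587]].

Step 3 — form the quadratic (x - mu)^T · Sigma^{-1} · (x - mu):
  Sigma^{-1} · (x - mu) = (-0.1257, -0.2395, 0.515).
  (x - mu)^T · [Sigma^{-1} · (x - mu)] = (0)·(-0.1257) + (-1)·(-0.2395) + (3)·(0.515) = 1.7844.

Step 4 — take square root: d = √(1.7844) ≈ 1.3358.

d(x, mu) = √(1.7844) ≈ 1.3358


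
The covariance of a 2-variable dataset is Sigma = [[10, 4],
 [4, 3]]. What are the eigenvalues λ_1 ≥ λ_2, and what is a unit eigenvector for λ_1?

Step 1 — characteristic polynomial of 2×2 Sigma:
  det(Sigma - λI) = λ² - trace · λ + det = 0.
  trace = 10 + 3 = 13, det = 10·3 - (4)² = 14.
Step 2 — discriminant:
  Δ = trace² - 4·det = 169 - 56 = 113.
Step 3 — eigenvalues:
  λ = (trace ± √Δ)/2 = (13 ± 10.6301)/2,
  λ_1 = 11.8151,  λ_2 = 1.1849.

Step 4 — unit eigenvector for λ_1: solve (Sigma - λ_1 I)v = 0. First row:
  (10 - 11.8151)·v_x + (4)·v_y = 0, i.e. (-1.8151)·v_x + (4)·v_y = 0,
  so v ∝ (b, λ_1 - a) = (4, 1.8151) = u.
  ||u|| = √((4)² + (1.8151)²) = √(19.2945) ≈ 4.3925,
  v_1 = u/||u|| ≈ (0.9106, 0.4132) (||v_1|| = 1).

λ_1 = 11.8151,  λ_2 = 1.1849;  v_1 ≈ (0.9106, 0.4132)


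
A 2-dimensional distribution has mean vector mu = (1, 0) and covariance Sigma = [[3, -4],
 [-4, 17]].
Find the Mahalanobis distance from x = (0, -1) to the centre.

Step 1 — centre the observation: (x - mu) = (-1, -1).

Step 2 — invert Sigma. det(Sigma) = 3·17 - (-4)² = 35.
  Sigma^{-1} = (1/det) · [[d, -b], [-b, a]] = [[0.4857, 0.1143],
 [0.1143, 0.0857]].

Step 3 — form the quadratic (x - mu)^T · Sigma^{-1} · (x - mu):
  Sigma^{-1} · (x - mu) = (-0.6, -0.2).
  (x - mu)^T · [Sigma^{-1} · (x - mu)] = (-1)·(-0.6) + (-1)·(-0.2) = 0.8.

Step 4 — take square root: d = √(0.8) ≈ 0.8944.

d(x, mu) = √(0.8) ≈ 0.8944


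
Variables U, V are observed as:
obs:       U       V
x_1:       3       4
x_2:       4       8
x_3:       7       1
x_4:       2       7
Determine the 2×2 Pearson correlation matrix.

Step 1 — column means:
  mean(U) = (3 + 4 + 7 + 2) / 4 = 16/4 = 4
  mean(V) = (4 + 8 + 1 + 7) / 4 = 20/4 = 5

Step 2 — sample variances and covariances s[i,j] = (1/(n-1)) · Σ_k (x_{k,i} - mean_i) · (x_{k,j} - mean_j), with n-1 = 3:
  s[U,U] = ((-1)·(-1) + (0)·(0) + (3)·(3) + (-2)·(-2)) / 3 = 14/3 = 4.6667
  s[U,V] = ((-1)·(-1) + (0)·(3) + (3)·(-4) + (-2)·(2)) / 3 = -15/3 = -5
  s[V,V] = ((-1)·(-1) + (3)·(3) + (-4)·(-4) + (2)·(2)) / 3 = 30/3 = 10
  Sample standard deviations s_i = √(s[i,i]):
  s(U) = √(4.6667) = 2.1602
  s(V) = √(10) = 3.1623

Step 3 — r_{ij} = s_{ij} / (s_i · s_j):
  r[U,U] = 1 (diagonal).
  r[U,V] = -5 / (2.1602 · 3.1623) = -5 / 6.8313 = -0.7319
  r[V,V] = 1 (diagonal).

R is symmetric with unit diagonal. Assembling:

R = [[1, -0.7319],
 [-0.7319, 1]]


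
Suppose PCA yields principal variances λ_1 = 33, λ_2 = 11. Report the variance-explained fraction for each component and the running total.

Step 1 — total variance = trace(Sigma) = Σ λ_i = 33 + 11 = 44.

Step 2 — fraction explained by component i = λ_i / Σ λ:
  PC1: 33/44 = 0.75
  PC2: 11/44 = 0.25

Step 3 — cumulative fraction after k components = (λ_1 + ... + λ_k) / Σ λ:
  k = 1: 33/44 = 0.75
  k = 2: (33 + 11)/44 = 44/44 = 1

Summary (fraction, with percent):

explained: PC1 0.75 (75%), PC2 0.25 (25%);  cumulative: 0.75, 1


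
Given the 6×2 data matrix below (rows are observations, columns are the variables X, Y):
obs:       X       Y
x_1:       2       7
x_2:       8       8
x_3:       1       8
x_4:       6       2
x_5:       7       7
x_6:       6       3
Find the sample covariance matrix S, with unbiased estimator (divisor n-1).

Step 1 — column means:
  mean(X) = (2 + 8 + 1 + 6 + 7 + 6) / 6 = 30/6 = 5
  mean(Y) = (7 + 8 + 8 + 2 + 7 + 3) / 6 = 35/6 = 5.8333

Step 2 — sample covariance S[i,j] = (1/(n-1)) · Σ_k (x_{k,i} - mean_i) · (x_{k,j} - mean_j), with n-1 = 5.
  S[X,X] = ((-3)·(-3) + (3)·(3) + (-4)·(-4) + (1)·(1) + (2)·(2) + (1)·(1)) / 5 = 40/5 = 8
  S[X,Y] = ((-3)·(1.1667) + (3)·(2.1667) + (-4)·(2.1667) + (1)·(-3.8333) + (2)·(1.1667) + (1)·(-2.8333)) / 5 = -10/5 = -2
  S[Y,Y] = ((1.1667)·(1.1667) + (2.1667)·(2.1667) + (2.1667)·(2.1667) + (-3.8333)·(-3.8333) + (1.1667)·(1.1667) + (-2.8333)·(-2.8333)) / 5 = 34.8333/5 = 6.9667

S is symmetric (S[j,i] = S[i,j]). Assembling:

S = [[8, -2],
 [-2, 6.9667]]


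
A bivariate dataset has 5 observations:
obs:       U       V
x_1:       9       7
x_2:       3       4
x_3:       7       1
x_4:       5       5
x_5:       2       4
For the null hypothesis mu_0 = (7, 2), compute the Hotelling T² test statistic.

Step 1 — sample mean vector:
  mean(U) = (9 + 3 + 7 + 5 + 2) / 5 = 26/5 = 5.2
  mean(V) = (7 + 4 + 1 + 5 + 4) / 5 = 21/5 = 4.2
  x̄ = (5.2, 4.2),  deviation x̄ - mu_0 = (5.2, 4.2) - (7, 2) = (-1.8, 2.2).

Step 2 — sample covariance matrix, S[i,j] = (1/(n-1)) · Σ_k (x_{k,i} - mean_i) · (x_{k,j} - mean_j), divisor n-1 = 4:
  S[U,U] = ((3.8)·(3.8) + (-2.2)·(-2.2) + (1.8)·(1.8) + (-0.2)·(-0.2) + (-3.2)·(-3.2)) / 4 = 32.8/4 = 8.2
  S[U,V] = ((3.8)·(2.8) + (-2.2)·(-0.2) + (1.8)·(-3.2) + (-0.2)·(0.8) + (-3.2)·(-0.2)) / 4 = 5.8/4 = 1.45
  S[V,V] = ((2.8)·(2.8) + (-0.2)·(-0.2) + (-3.2)·(-3.2) + (0.8)·(0.8) + (-0.2)·(-0.2)) / 4 = 18.8/4 = 4.7
  S = [[8.2, 1.45],
 [1.45, 4.7]].

Step 3 — invert S. det(S) = 8.2·4.7 - (1.45)² = 36.4375.
  S^{-1} = (1/det) · [[d, -b], [-b, a]] = [[0.129, -0.0398],
 [-0.0398, 0.225]].

Step 4 — quadratic form (x̄ - mu_0)^T · S^{-1} · (x̄ - mu_0):
  S^{-1} · (x̄ - mu_0) = (-0.3197, 0.5667),
  (x̄ - mu_0)^T · [...] = (-1.8)·(-0.3197) + (2.2)·(0.5667) = 1.8223.

Step 5 — scale by n: T² = 5 · 1.8223 = 9.1115.

T² ≈ 9.1115


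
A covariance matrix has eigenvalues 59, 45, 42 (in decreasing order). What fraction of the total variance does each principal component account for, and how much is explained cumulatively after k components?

Step 1 — total variance = trace(Sigma) = Σ λ_i = 59 + 45 + 42 = 146.

Step 2 — fraction explained by component i = λ_i / Σ λ:
  PC1: 59/146 = 0.4041
  PC2: 45/146 = 0.3082
  PC3: 42/146 = 0.2877

Step 3 — cumulative fraction after k components = (λ_1 + ... + λ_k) / Σ λ:
  k = 1: 59/146 = 0.4041
  k = 2: (59 + 45)/146 = 104/146 = 0.7123
  k = 3: (59 + 45 + 42)/146 = 146/146 = 1

Summary (fraction, with percent):

explained: PC1 0.4041 (40.41%), PC2 0.3082 (30.82%), PC3 0.2877 (28.77%);  cumulative: 0.4041, 0.7123, 1


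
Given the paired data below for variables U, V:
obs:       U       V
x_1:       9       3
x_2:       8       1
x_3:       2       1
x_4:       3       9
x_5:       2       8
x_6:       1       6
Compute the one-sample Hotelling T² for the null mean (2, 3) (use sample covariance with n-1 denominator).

Step 1 — sample mean vector:
  mean(U) = (9 + 8 + 2 + 3 + 2 + 1) / 6 = 25/6 = 4.1667
  mean(V) = (3 + 1 + 1 + 9 + 8 + 6) / 6 = 28/6 = 4.6667
  x̄ = (4.1667, 4.6667),  deviation x̄ - mu_0 = (4.1667, 4.6667) - (2, 3) = (2.1667, 1.6667).

Step 2 — sample covariance matrix, S[i,j] = (1/(n-1)) · Σ_k (x_{k,i} - mean_i) · (x_{k,j} - mean_j), divisor n-1 = 5:
  S[U,U] = ((4.8333)·(4.8333) + (3.8333)·(3.8333) + (-2.1667)·(-2.1667) + (-1.1667)·(-1.1667) + (-2.1667)·(-2.1667) + (-3.1667)·(-3.1667)) / 5 = 58.8333/5 = 11.7667
  S[U,V] = ((4.8333)·(-1.6667) + (3.8333)·(-3.6667) + (-2.1667)·(-3.6667) + (-1.1667)·(4.3333) + (-2.1667)·(3.3333) + (-3.1667)·(1.3333)) / 5 = -30.6667/5 = -6.1333
  S[V,V] = ((-1.6667)·(-1.6667) + (-3.6667)·(-3.6667) + (-3.6667)·(-3.6667) + (4.3333)·(4.3333) + (3.3333)·(3.3333) + (1.3333)·(1.3333)) / 5 = 61.3333/5 = 12.2667
  S = [[11.7667, -6.1333],
 [-6.1333, 12.2667]].

Step 3 — invert S. det(S) = 11.7667·12.2667 - (-6.1333)² = 106.72.
  S^{-1} = (1/det) · [[d, -b], [-b, a]] = [[0.1149, 0.0575],
 [0.0575, 0.1103]].

Step 4 — quadratic form (x̄ - mu_0)^T · S^{-1} · (x̄ - mu_0):
  S^{-1} · (x̄ - mu_0) = (0.3448, 0.3083),
  (x̄ - mu_0)^T · [...] = (2.1667)·(0.3448) + (1.6667)·(0.3083) = 1.2609.

Step 5 — scale by n: T² = 6 · 1.2609 = 7.5656.

T² ≈ 7.5656


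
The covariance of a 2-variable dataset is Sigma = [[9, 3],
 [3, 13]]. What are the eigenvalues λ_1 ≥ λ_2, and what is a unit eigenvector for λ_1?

Step 1 — characteristic polynomial of 2×2 Sigma:
  det(Sigma - λI) = λ² - trace · λ + det = 0.
  trace = 9 + 13 = 22, det = 9·13 - (3)² = 108.
Step 2 — discriminant:
  Δ = trace² - 4·det = 484 - 432 = 52.
Step 3 — eigenvalues:
  λ = (trace ± √Δ)/2 = (22 ± 7.2111)/2,
  λ_1 = 14.6056,  λ_2 = 7.3944.

Step 4 — unit eigenvector for λ_1: solve (Sigma - λ_1 I)v = 0. First row:
  (9 - 14.6056)·v_x + (3)·v_y = 0, i.e. (-5.6056)·v_x + (3)·v_y = 0,
  so v ∝ (b, λ_1 - a) = (3, 5.6056) = u.
  ||u|| = √((3)² + (5.6056)²) = √(40.4222) ≈ 6.3578,
  v_1 = u/||u|| ≈ (0.4719, 0.8817) (||v_1|| = 1).

λ_1 = 14.6056,  λ_2 = 7.3944;  v_1 ≈ (0.4719, 0.8817)


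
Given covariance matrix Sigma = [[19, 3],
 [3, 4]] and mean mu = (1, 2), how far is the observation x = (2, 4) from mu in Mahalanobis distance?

Step 1 — centre the observation: (x - mu) = (1, 2).

Step 2 — invert Sigma. det(Sigma) = 19·4 - (3)² = 67.
  Sigma^{-1} = (1/det) · [[d, -b], [-b, a]] = [[0.0597, -0.0448],
 [-0.0448, 0.2836]].

Step 3 — form the quadratic (x - mu)^T · Sigma^{-1} · (x - mu):
  Sigma^{-1} · (x - mu) = (-0.0299, 0.5224).
  (x - mu)^T · [Sigma^{-1} · (x - mu)] = (1)·(-0.0299) + (2)·(0.5224) = 1.0149.

Step 4 — take square root: d = √(1.0149) ≈ 1.0074.

d(x, mu) = √(1.0149) ≈ 1.0074


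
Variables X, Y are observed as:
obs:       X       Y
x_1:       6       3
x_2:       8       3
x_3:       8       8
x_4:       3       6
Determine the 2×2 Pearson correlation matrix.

Step 1 — column means:
  mean(X) = (6 + 8 + 8 + 3) / 4 = 25/4 = 6.25
  mean(Y) = (3 + 3 + 8 + 6) / 4 = 20/4 = 5

Step 2 — sample variances and covariances s[i,j] = (1/(n-1)) · Σ_k (x_{k,i} - mean_i) · (x_{k,j} - mean_j), with n-1 = 3:
  s[X,X] = ((-0.25)·(-0.25) + (1.75)·(1.75) + (1.75)·(1.75) + (-3.25)·(-3.25)) / 3 = 16.75/3 = 5.5833
  s[X,Y] = ((-0.25)·(-2) + (1.75)·(-2) + (1.75)·(3) + (-3.25)·(1)) / 3 = -1/3 = -0.3333
  s[Y,Y] = ((-2)·(-2) + (-2)·(-2) + (3)·(3) + (1)·(1)) / 3 = 18/3 = 6
  Sample standard deviations s_i = √(s[i,i]):
  s(X) = √(5.5833) = 2.3629
  s(Y) = √(6) = 2.4495

Step 3 — r_{ij} = s_{ij} / (s_i · s_j):
  r[X,X] = 1 (diagonal).
  r[X,Y] = -0.3333 / (2.3629 · 2.4495) = -0.3333 / 5.7879 = -0.0576
  r[Y,Y] = 1 (diagonal).

R is symmetric with unit diagonal. Assembling:

R = [[1, -0.0576],
 [-0.0576, 1]]


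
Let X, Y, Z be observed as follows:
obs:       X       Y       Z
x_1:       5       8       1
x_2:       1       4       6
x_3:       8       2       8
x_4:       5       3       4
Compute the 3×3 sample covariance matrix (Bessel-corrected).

Step 1 — column means:
  mean(X) = (5 + 1 + 8 + 5) / 4 = 19/4 = 4.75
  mean(Y) = (8 + 4 + 2 + 3) / 4 = 17/4 = 4.25
  mean(Z) = (1 + 6 + 8 + 4) / 4 = 19/4 = 4.75

Step 2 — sample covariance S[i,j] = (1/(n-1)) · Σ_k (x_{k,i} - mean_i) · (x_{k,j} - mean_j), with n-1 = 3.
  S[X,X] = ((0.25)·(0.25) + (-3.75)·(-3.75) + (3.25)·(3.25) + (0.25)·(0.25)) / 3 = 24.75/3 = 8.25
  S[X,Y] = ((0.25)·(3.75) + (-3.75)·(-0.25) + (3.25)·(-2.25) + (0.25)·(-1.25)) / 3 = -5.75/3 = -1.9167
  S[X,Z] = ((0.25)·(-3.75) + (-3.75)·(1.25) + (3.25)·(3.25) + (0.25)·(-0.75)) / 3 = 4.75/3 = 1.5833
  S[Y,Y] = ((3.75)·(3.75) + (-0.25)·(-0.25) + (-2.25)·(-2.25) + (-1.25)·(-1.25)) / 3 = 20.75/3 = 6.9167
  S[Y,Z] = ((3.75)·(-3.75) + (-0.25)·(1.25) + (-2.25)·(3.25) + (-1.25)·(-0.75)) / 3 = -20.75/3 = -6.9167
  S[Z,Z] = ((-3.75)·(-3.75) + (1.25)·(1.25) + (3.25)·(3.25) + (-0.75)·(-0.75)) / 3 = 26.75/3 = 8.9167

S is symmetric (S[j,i] = S[i,j]). Assembling:

S = [[8.25, -1.9167, 1.5833],
 [-1.9167, 6.9167, -6.9167],
 [1.5833, -6.9167, 8.9167]]


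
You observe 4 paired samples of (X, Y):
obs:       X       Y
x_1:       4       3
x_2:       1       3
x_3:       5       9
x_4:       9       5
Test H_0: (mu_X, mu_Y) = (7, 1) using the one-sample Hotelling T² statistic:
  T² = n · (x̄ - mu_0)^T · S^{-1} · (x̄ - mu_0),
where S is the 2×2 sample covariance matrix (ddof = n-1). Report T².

Step 1 — sample mean vector:
  mean(X) = (4 + 1 + 5 + 9) / 4 = 19/4 = 4.75
  mean(Y) = (3 + 3 + 9 + 5) / 4 = 20/4 = 5
  x̄ = (4.75, 5),  deviation x̄ - mu_0 = (4.75, 5) - (7, 1) = (-2.25, 4).

Step 2 — sample covariance matrix, S[i,j] = (1/(n-1)) · Σ_k (x_{k,i} - mean_i) · (x_{k,j} - mean_j), divisor n-1 = 3:
  S[X,X] = ((-0.75)·(-0.75) + (-3.75)·(-3.75) + (0.25)·(0.25) + (4.25)·(4.25)) / 3 = 32.75/3 = 10.9167
  S[X,Y] = ((-0.75)·(-2) + (-3.75)·(-2) + (0.25)·(4) + (4.25)·(0)) / 3 = 10/3 = 3.3333
  S[Y,Y] = ((-2)·(-2) + (-2)·(-2) + (4)·(4) + (0)·(0)) / 3 = 24/3 = 8
  S = [[10.9167, 3.3333],
 [3.3333, 8]].

Step 3 — invert S. det(S) = 10.9167·8 - (3.3333)² = 76.2222.
  S^{-1} = (1/det) · [[d, -b], [-b, a]] = [[0.105, -0.0437],
 [-0.0437, 0.1432]].

Step 4 — quadratic form (x̄ - mu_0)^T · S^{-1} · (x̄ - mu_0):
  S^{-1} · (x̄ - mu_0) = (-0.4111, 0.6713),
  (x̄ - mu_0)^T · [...] = (-2.25)·(-0.4111) + (4)·(0.6713) = 3.6101.

Step 5 — scale by n: T² = 4 · 3.6101 = 14.4402.

T² ≈ 14.4402


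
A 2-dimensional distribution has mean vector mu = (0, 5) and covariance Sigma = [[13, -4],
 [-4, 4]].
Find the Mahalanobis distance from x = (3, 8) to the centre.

Step 1 — centre the observation: (x - mu) = (3, 3).

Step 2 — invert Sigma. det(Sigma) = 13·4 - (-4)² = 36.
  Sigma^{-1} = (1/det) · [[d, -b], [-b, a]] = [[0.1111, 0.1111],
 [0.1111, 0.3611]].

Step 3 — form the quadratic (x - mu)^T · Sigma^{-1} · (x - mu):
  Sigma^{-1} · (x - mu) = (0.6667, 1.4167).
  (x - mu)^T · [Sigma^{-1} · (x - mu)] = (3)·(0.6667) + (3)·(1.4167) = 6.25.

Step 4 — take square root: d = √(6.25) ≈ 2.5.

d(x, mu) = √(6.25) ≈ 2.5


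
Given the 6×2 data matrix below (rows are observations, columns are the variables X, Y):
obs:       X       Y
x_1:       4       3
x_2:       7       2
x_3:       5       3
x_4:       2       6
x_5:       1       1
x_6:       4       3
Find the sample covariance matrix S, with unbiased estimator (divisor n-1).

Step 1 — column means:
  mean(X) = (4 + 7 + 5 + 2 + 1 + 4) / 6 = 23/6 = 3.8333
  mean(Y) = (3 + 2 + 3 + 6 + 1 + 3) / 6 = 18/6 = 3

Step 2 — sample covariance S[i,j] = (1/(n-1)) · Σ_k (x_{k,i} - mean_i) · (x_{k,j} - mean_j), with n-1 = 5.
  S[X,X] = ((0.1667)·(0.1667) + (3.1667)·(3.1667) + (1.1667)·(1.1667) + (-1.8333)·(-1.8333) + (-2.8333)·(-2.8333) + (0.1667)·(0.1667)) / 5 = 22.8333/5 = 4.5667
  S[X,Y] = ((0.1667)·(0) + (3.1667)·(-1) + (1.1667)·(0) + (-1.8333)·(3) + (-2.8333)·(-2) + (0.1667)·(0)) / 5 = -3/5 = -0.6
  S[Y,Y] = ((0)·(0) + (-1)·(-1) + (0)·(0) + (3)·(3) + (-2)·(-2) + (0)·(0)) / 5 = 14/5 = 2.8

S is symmetric (S[j,i] = S[i,j]). Assembling:

S = [[4.5667, -0.6],
 [-0.6, 2.8]]


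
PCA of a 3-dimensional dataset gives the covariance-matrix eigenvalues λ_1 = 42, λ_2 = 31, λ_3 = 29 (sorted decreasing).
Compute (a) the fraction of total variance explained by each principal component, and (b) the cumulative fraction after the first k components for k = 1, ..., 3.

Step 1 — total variance = trace(Sigma) = Σ λ_i = 42 + 31 + 29 = 102.

Step 2 — fraction explained by component i = λ_i / Σ λ:
  PC1: 42/102 = 0.4118
  PC2: 31/102 = 0.3039
  PC3: 29/102 = 0.2843

Step 3 — cumulative fraction after k components = (λ_1 + ... + λ_k) / Σ λ:
  k = 1: 42/102 = 0.4118
  k = 2: (42 + 31)/102 = 73/102 = 0.7157
  k = 3: (42 + 31 + 29)/102 = 102/102 = 1

Summary (fraction, with percent):

explained: PC1 0.4118 (41.18%), PC2 0.3039 (30.39%), PC3 0.2843 (28.43%);  cumulative: 0.4118, 0.7157, 1


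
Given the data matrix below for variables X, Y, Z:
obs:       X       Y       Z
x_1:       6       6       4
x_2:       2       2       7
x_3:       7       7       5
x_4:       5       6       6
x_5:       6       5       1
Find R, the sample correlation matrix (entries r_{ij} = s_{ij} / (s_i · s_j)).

Step 1 — column means:
  mean(X) = (6 + 2 + 7 + 5 + 6) / 5 = 26/5 = 5.2
  mean(Y) = (6 + 2 + 7 + 6 + 5) / 5 = 26/5 = 5.2
  mean(Z) = (4 + 7 + 5 + 6 + 1) / 5 = 23/5 = 4.6

Step 2 — sample variances and covariances s[i,j] = (1/(n-1)) · Σ_k (x_{k,i} - mean_i) · (x_{k,j} - mean_j), with n-1 = 4:
  s[X,X] = ((0.8)·(0.8) + (-3.2)·(-3.2) + (1.8)·(1.8) + (-0.2)·(-0.2) + (0.8)·(0.8)) / 4 = 14.8/4 = 3.7
  s[X,Y] = ((0.8)·(0.8) + (-3.2)·(-3.2) + (1.8)·(1.8) + (-0.2)·(0.8) + (0.8)·(-0.2)) / 4 = 13.8/4 = 3.45
  s[X,Z] = ((0.8)·(-0.6) + (-3.2)·(2.4) + (1.8)·(0.4) + (-0.2)·(1.4) + (0.8)·(-3.6)) / 4 = -10.6/4 = -2.65
  s[Y,Y] = ((0.8)·(0.8) + (-3.2)·(-3.2) + (1.8)·(1.8) + (0.8)·(0.8) + (-0.2)·(-0.2)) / 4 = 14.8/4 = 3.7
  s[Y,Z] = ((0.8)·(-0.6) + (-3.2)·(2.4) + (1.8)·(0.4) + (0.8)·(1.4) + (-0.2)·(-3.6)) / 4 = -5.6/4 = -1.4
  s[Z,Z] = ((-0.6)·(-0.6) + (2.4)·(2.4) + (0.4)·(0.4) + (1.4)·(1.4) + (-3.6)·(-3.6)) / 4 = 21.2/4 = 5.3
  Sample standard deviations s_i = √(s[i,i]):
  s(X) = √(3.7) = 1.9235
  s(Y) = √(3.7) = 1.9235
  s(Z) = √(5.3) = 2.3022

Step 3 — r_{ij} = s_{ij} / (s_i · s_j):
  r[X,X] = 1 (diagonal).
  r[X,Y] = 3.45 / (1.9235 · 1.9235) = 3.45 / 3.7 = 0.9324
  r[X,Z] = -2.65 / (1.9235 · 2.3022) = -2.65 / 4.4283 = -0.5984
  r[Y,Y] = 1 (diagonal).
  r[Y,Z] = -1.4 / (1.9235 · 2.3022) = -1.4 / 4.4283 = -0.3161
  r[Z,Z] = 1 (diagonal).

R is symmetric with unit diagonal. Assembling:

R = [[1, 0.9324, -0.5984],
 [0.9324, 1, -0.3161],
 [-0.5984, -0.3161, 1]]


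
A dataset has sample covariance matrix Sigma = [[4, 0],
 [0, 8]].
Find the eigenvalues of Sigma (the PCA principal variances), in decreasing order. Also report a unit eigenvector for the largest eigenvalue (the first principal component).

Step 1 — characteristic polynomial of 2×2 Sigma:
  det(Sigma - λI) = λ² - trace · λ + det = 0.
  trace = 4 + 8 = 12, det = 4·8 - (0)² = 32.
Step 2 — discriminant:
  Δ = trace² - 4·det = 144 - 128 = 16.
Step 3 — eigenvalues:
  λ = (trace ± √Δ)/2 = (12 ± 4)/2,
  λ_1 = 8,  λ_2 = 4.

Step 4 — unit eigenvector for λ_1: Sigma is diagonal, so its eigenvectors are the coordinate axes. λ_1 = 8 is the diagonal entry on the second coordinate axis, hence
  v_1 = (0, 1) (||v_1|| = 1).

λ_1 = 8,  λ_2 = 4;  v_1 ≈ (0, 1)


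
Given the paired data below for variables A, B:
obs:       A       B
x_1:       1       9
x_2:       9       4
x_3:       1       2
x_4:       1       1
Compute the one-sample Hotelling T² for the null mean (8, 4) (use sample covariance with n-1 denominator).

Step 1 — sample mean vector:
  mean(A) = (1 + 9 + 1 + 1) / 4 = 12/4 = 3
  mean(B) = (9 + 4 + 2 + 1) / 4 = 16/4 = 4
  x̄ = (3, 4),  deviation x̄ - mu_0 = (3, 4) - (8, 4) = (-5, 0).

Step 2 — sample covariance matrix, S[i,j] = (1/(n-1)) · Σ_k (x_{k,i} - mean_i) · (x_{k,j} - mean_j), divisor n-1 = 3:
  S[A,A] = ((-2)·(-2) + (6)·(6) + (-2)·(-2) + (-2)·(-2)) / 3 = 48/3 = 16
  S[A,B] = ((-2)·(5) + (6)·(0) + (-2)·(-2) + (-2)·(-3)) / 3 = 0/3 = 0
  S[B,B] = ((5)·(5) + (0)·(0) + (-2)·(-2) + (-3)·(-3)) / 3 = 38/3 = 12.6667
  S = [[16, 0],
 [0, 12.6667]].

Step 3 — invert S. det(S) = 16·12.6667 - (0)² = 202.6667.
  S^{-1} = (1/det) · [[d, -b], [-b, a]] = [[0.0625, 0],
 [0, 0.0789]].

Step 4 — quadratic form (x̄ - mu_0)^T · S^{-1} · (x̄ - mu_0):
  S^{-1} · (x̄ - mu_0) = (-0.3125, 0),
  (x̄ - mu_0)^T · [...] = (-5)·(-0.3125) + (0)·(0) = 1.5625.

Step 5 — scale by n: T² = 4 · 1.5625 = 6.25.

T² ≈ 6.25


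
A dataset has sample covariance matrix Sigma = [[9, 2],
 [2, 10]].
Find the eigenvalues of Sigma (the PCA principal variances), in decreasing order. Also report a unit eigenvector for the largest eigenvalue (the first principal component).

Step 1 — characteristic polynomial of 2×2 Sigma:
  det(Sigma - λI) = λ² - trace · λ + det = 0.
  trace = 9 + 10 = 19, det = 9·10 - (2)² = 86.
Step 2 — discriminant:
  Δ = trace² - 4·det = 361 - 344 = 17.
Step 3 — eigenvalues:
  λ = (trace ± √Δ)/2 = (19 ± 4.1231)/2,
  λ_1 = 11.5616,  λ_2 = 7.4384.

Step 4 — unit eigenvector for λ_1: solve (Sigma - λ_1 I)v = 0. First row:
  (9 - 11.5616)·v_x + (2)·v_y = 0, i.e. (-2.5616)·v_x + (2)·v_y = 0,
  so v ∝ (b, λ_1 - a) = (2, 2.5616) = u.
  ||u|| = √((2)² + (2.5616)²) = √(10.5616) ≈ 3.2499,
  v_1 = u/||u|| ≈ (0.6154, 0.7882) (||v_1|| = 1).

λ_1 = 11.5616,  λ_2 = 7.4384;  v_1 ≈ (0.6154, 0.7882)


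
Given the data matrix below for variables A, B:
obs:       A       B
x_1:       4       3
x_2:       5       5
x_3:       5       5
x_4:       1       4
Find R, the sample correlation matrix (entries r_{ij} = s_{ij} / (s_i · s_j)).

Step 1 — column means:
  mean(A) = (4 + 5 + 5 + 1) / 4 = 15/4 = 3.75
  mean(B) = (3 + 5 + 5 + 4) / 4 = 17/4 = 4.25

Step 2 — sample variances and covariances s[i,j] = (1/(n-1)) · Σ_k (x_{k,i} - mean_i) · (x_{k,j} - mean_j), with n-1 = 3:
  s[A,A] = ((0.25)·(0.25) + (1.25)·(1.25) + (1.25)·(1.25) + (-2.75)·(-2.75)) / 3 = 10.75/3 = 3.5833
  s[A,B] = ((0.25)·(-1.25) + (1.25)·(0.75) + (1.25)·(0.75) + (-2.75)·(-0.25)) / 3 = 2.25/3 = 0.75
  s[B,B] = ((-1.25)·(-1.25) + (0.75)·(0.75) + (0.75)·(0.75) + (-0.25)·(-0.25)) / 3 = 2.75/3 = 0.9167
  Sample standard deviations s_i = √(s[i,i]):
  s(A) = √(3.5833) = 1.893
  s(B) = √(0.9167) = 0.9574

Step 3 — r_{ij} = s_{ij} / (s_i · s_j):
  r[A,A] = 1 (diagonal).
  r[A,B] = 0.75 / (1.893 · 0.9574) = 0.75 / 1.8124 = 0.4138
  r[B,B] = 1 (diagonal).

R is symmetric with unit diagonal. Assembling:

R = [[1, 0.4138],
 [0.4138, 1]]


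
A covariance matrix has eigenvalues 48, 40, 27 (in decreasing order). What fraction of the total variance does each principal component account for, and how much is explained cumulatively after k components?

Step 1 — total variance = trace(Sigma) = Σ λ_i = 48 + 40 + 27 = 115.

Step 2 — fraction explained by component i = λ_i / Σ λ:
  PC1: 48/115 = 0.4174
  PC2: 40/115 = 0.3478
  PC3: 27/115 = 0.2348

Step 3 — cumulative fraction after k components = (λ_1 + ... + λ_k) / Σ λ:
  k = 1: 48/115 = 0.4174
  k = 2: (48 + 40)/115 = 88/115 = 0.7652
  k = 3: (48 + 40 + 27)/115 = 115/115 = 1

Summary (fraction, with percent):

explained: PC1 0.4174 (41.74%), PC2 0.3478 (34.78%), PC3 0.2348 (23.48%);  cumulative: 0.4174, 0.7652, 1


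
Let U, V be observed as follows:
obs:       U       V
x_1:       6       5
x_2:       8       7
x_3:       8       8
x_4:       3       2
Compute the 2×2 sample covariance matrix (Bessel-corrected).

Step 1 — column means:
  mean(U) = (6 + 8 + 8 + 3) / 4 = 25/4 = 6.25
  mean(V) = (5 + 7 + 8 + 2) / 4 = 22/4 = 5.5

Step 2 — sample covariance S[i,j] = (1/(n-1)) · Σ_k (x_{k,i} - mean_i) · (x_{k,j} - mean_j), with n-1 = 3.
  S[U,U] = ((-0.25)·(-0.25) + (1.75)·(1.75) + (1.75)·(1.75) + (-3.25)·(-3.25)) / 3 = 16.75/3 = 5.5833
  S[U,V] = ((-0.25)·(-0.5) + (1.75)·(1.5) + (1.75)·(2.5) + (-3.25)·(-3.5)) / 3 = 18.5/3 = 6.1667
  S[V,V] = ((-0.5)·(-0.5) + (1.5)·(1.5) + (2.5)·(2.5) + (-3.5)·(-3.5)) / 3 = 21/3 = 7

S is symmetric (S[j,i] = S[i,j]). Assembling:

S = [[5.5833, 6.1667],
 [6.1667, 7]]


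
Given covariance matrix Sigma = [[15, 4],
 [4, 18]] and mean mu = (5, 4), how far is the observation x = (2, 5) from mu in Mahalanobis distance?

Step 1 — centre the observation: (x - mu) = (-3, 1).

Step 2 — invert Sigma. det(Sigma) = 15·18 - (4)² = 254.
  Sigma^{-1} = (1/det) · [[d, -b], [-b, a]] = [[0.0709, -0.0157],
 [-0.0157, 0.0591]].

Step 3 — form the quadratic (x - mu)^T · Sigma^{-1} · (x - mu):
  Sigma^{-1} · (x - mu) = (-0.2283, 0.1063).
  (x - mu)^T · [Sigma^{-1} · (x - mu)] = (-3)·(-0.2283) + (1)·(0.1063) = 0.7913.

Step 4 — take square root: d = √(0.7913) ≈ 0.8896.

d(x, mu) = √(0.7913) ≈ 0.8896


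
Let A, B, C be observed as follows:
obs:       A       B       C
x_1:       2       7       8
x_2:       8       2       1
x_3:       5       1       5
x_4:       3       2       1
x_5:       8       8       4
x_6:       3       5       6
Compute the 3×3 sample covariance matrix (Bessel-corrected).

Step 1 — column means:
  mean(A) = (2 + 8 + 5 + 3 + 8 + 3) / 6 = 29/6 = 4.8333
  mean(B) = (7 + 2 + 1 + 2 + 8 + 5) / 6 = 25/6 = 4.1667
  mean(C) = (8 + 1 + 5 + 1 + 4 + 6) / 6 = 25/6 = 4.1667

Step 2 — sample covariance S[i,j] = (1/(n-1)) · Σ_k (x_{k,i} - mean_i) · (x_{k,j} - mean_j), with n-1 = 5.
  S[A,A] = ((-2.8333)·(-2.8333) + (3.1667)·(3.1667) + (0.1667)·(0.1667) + (-1.8333)·(-1.8333) + (3.1667)·(3.1667) + (-1.8333)·(-1.8333)) / 5 = 34.8333/5 = 6.9667
  S[A,B] = ((-2.8333)·(2.8333) + (3.1667)·(-2.1667) + (0.1667)·(-3.1667) + (-1.8333)·(-2.1667) + (3.1667)·(3.8333) + (-1.8333)·(0.8333)) / 5 = -0.8333/5 = -0.1667
  S[A,C] = ((-2.8333)·(3.8333) + (3.1667)·(-3.1667) + (0.1667)·(0.8333) + (-1.8333)·(-3.1667) + (3.1667)·(-0.1667) + (-1.8333)·(1.8333)) / 5 = -18.8333/5 = -3.7667
  S[B,B] = ((2.8333)·(2.8333) + (-2.1667)·(-2.1667) + (-3.1667)·(-3.1667) + (-2.1667)·(-2.1667) + (3.8333)·(3.8333) + (0.8333)·(0.8333)) / 5 = 42.8333/5 = 8.5667
  S[B,C] = ((2.8333)·(3.8333) + (-2.1667)·(-3.1667) + (-3.1667)·(0.8333) + (-2.1667)·(-3.1667) + (3.8333)·(-0.1667) + (0.8333)·(1.8333)) / 5 = 22.8333/5 = 4.5667
  S[C,C] = ((3.8333)·(3.8333) + (-3.1667)·(-3.1667) + (0.8333)·(0.8333) + (-3.1667)·(-3.1667) + (-0.1667)·(-0.1667) + (1.8333)·(1.8333)) / 5 = 38.8333/5 = 7.7667

S is symmetric (S[j,i] = S[i,j]). Assembling:

S = [[6.9667, -0.1667, -3.7667],
 [-0.1667, 8.5667, 4.5667],
 [-3.7667, 4.5667, 7.7667]]


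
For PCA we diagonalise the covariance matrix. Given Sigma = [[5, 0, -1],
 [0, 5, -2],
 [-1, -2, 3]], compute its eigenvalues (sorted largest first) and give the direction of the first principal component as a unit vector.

Step 1 — characteristic polynomial p(λ) = det(λI - Sigma) = λ³ - tr·λ² + c_1·λ - det, where tr = trace, c_1 = sum of the principal 2×2 minors, det = det(Sigma):
  tr = 5 + 5 + 3 = 13,
  c_1 = (5·5 - (0)²) + (5·3 - (-1)²) + (5·3 - (-2)²) = 25 + 14 + 11 = 50,
  det = 5·(5·3 - (-2)²) - (0)·((0)·3 - (-2)·(-1)) + (-1)·((0)·(-2) - 5·(-1)) = 5·(11) - (0)·(-2) + (-1)·(5) = 50.
  So p(λ) = λ³ - 13λ² + 50λ - 50.
Step 2 — look for an integer root (rational root theorem: any rational root is an integer divisor of 50). Testing λ = 5:
  p(5) = 125 - 325 + 250 - 50 = 0  ✓
  Dividing out (λ - 5): p(λ) = (λ - 5)(λ² - 8λ + 10).
Step 3 — remaining eigenvalues from the quadratic λ² - 8λ + 10 = 0:
  Δ = 8² - 4·10 = 64 - 40 = 24,  λ = (8 ± √24)/2 = (8 ± 4.899)/2 ≈ 6.4495 or 1.5505.
  Sorted: λ_1 = 6.4495,  λ_2 = 5,  λ_3 = 1.5505  (check: sum = 13 = tr ✓).

Step 4 — unit eigenvector for λ_1 ≈ 6.4495: v spans the null space of (Sigma - λ_1 I), whose rows are
  r_1 = (-1.4495, 0, -1),  r_2 = (0, -1.4495, -2),  r_3 = (-1, -2, -3.4495).
  v is orthogonal to every row, so take v ∝ r_1 × r_2 = ((0)·(-2) - (-1)·(-1.4495), (-1)·(0) - (-1.4495)·(-2), (-1.4495)·(-1.4495) - (0)·(0)) ≈ (-1.4495, -2.899, 2.101).
  Rescale (multiply by -1 so the first nonzero entry is positive): u = (1.4495, 2.899, -2.101).
  ||u|| = √((1.4495)² + (2.899)² + (-2.101)²) = √(14.9194) ≈ 3.8626,  v_1 = u/||u|| ≈ (0.3753, 0.7505, -0.5439) (||v_1|| = 1).

λ_1 = 6.4495,  λ_2 = 5,  λ_3 = 1.5505;  v_1 ≈ (0.3753, 0.7505, -0.5439)


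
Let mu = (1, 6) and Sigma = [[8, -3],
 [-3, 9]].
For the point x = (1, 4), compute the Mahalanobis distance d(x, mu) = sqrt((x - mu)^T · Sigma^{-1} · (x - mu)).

Step 1 — centre the observation: (x - mu) = (0, -2).

Step 2 — invert Sigma. det(Sigma) = 8·9 - (-3)² = 63.
  Sigma^{-1} = (1/det) · [[d, -b], [-b, a]] = [[0.1429, 0.0476],
 [0.0476, 0.127]].

Step 3 — form the quadratic (x - mu)^T · Sigma^{-1} · (x - mu):
  Sigma^{-1} · (x - mu) = (-0.0952, -0.254).
  (x - mu)^T · [Sigma^{-1} · (x - mu)] = (0)·(-0.0952) + (-2)·(-0.254) = 0.5079.

Step 4 — take square root: d = √(0.5079) ≈ 0.7127.

d(x, mu) = √(0.5079) ≈ 0.7127


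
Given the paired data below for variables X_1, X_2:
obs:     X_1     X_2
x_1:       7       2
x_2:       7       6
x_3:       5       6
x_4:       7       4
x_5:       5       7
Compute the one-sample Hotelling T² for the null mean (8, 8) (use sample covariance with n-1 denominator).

Step 1 — sample mean vector:
  mean(X_1) = (7 + 7 + 5 + 7 + 5) / 5 = 31/5 = 6.2
  mean(X_2) = (2 + 6 + 6 + 4 + 7) / 5 = 25/5 = 5
  x̄ = (6.2, 5),  deviation x̄ - mu_0 = (6.2, 5) - (8, 8) = (-1.8, -3).

Step 2 — sample covariance matrix, S[i,j] = (1/(n-1)) · Σ_k (x_{k,i} - mean_i) · (x_{k,j} - mean_j), divisor n-1 = 4:
  S[X_1,X_1] = ((0.8)·(0.8) + (0.8)·(0.8) + (-1.2)·(-1.2) + (0.8)·(0.8) + (-1.2)·(-1.2)) / 4 = 4.8/4 = 1.2
  S[X_1,X_2] = ((0.8)·(-3) + (0.8)·(1) + (-1.2)·(1) + (0.8)·(-1) + (-1.2)·(2)) / 4 = -6/4 = -1.5
  S[X_2,X_2] = ((-3)·(-3) + (1)·(1) + (1)·(1) + (-1)·(-1) + (2)·(2)) / 4 = 16/4 = 4
  S = [[1.2, -1.5],
 [-1.5, 4]].

Step 3 — invert S. det(S) = 1.2·4 - (-1.5)² = 2.55.
  S^{-1} = (1/det) · [[d, -b], [-b, a]] = [[1.5686, 0.5882],
 [0.5882, 0.4706]].

Step 4 — quadratic form (x̄ - mu_0)^T · S^{-1} · (x̄ - mu_0):
  S^{-1} · (x̄ - mu_0) = (-4.5882, -2.4706),
  (x̄ - mu_0)^T · [...] = (-1.8)·(-4.5882) + (-3)·(-2.4706) = 15.6706.

Step 5 — scale by n: T² = 5 · 15.6706 = 78.3529.

T² ≈ 78.3529


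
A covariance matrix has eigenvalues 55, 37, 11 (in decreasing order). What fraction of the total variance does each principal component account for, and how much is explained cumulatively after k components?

Step 1 — total variance = trace(Sigma) = Σ λ_i = 55 + 37 + 11 = 103.

Step 2 — fraction explained by component i = λ_i / Σ λ:
  PC1: 55/103 = 0.534
  PC2: 37/103 = 0.3592
  PC3: 11/103 = 0.1068

Step 3 — cumulative fraction after k components = (λ_1 + ... + λ_k) / Σ λ:
  k = 1: 55/103 = 0.534
  k = 2: (55 + 37)/103 = 92/103 = 0.8932
  k = 3: (55 + 37 + 11)/103 = 103/103 = 1

Summary (fraction, with percent):

explained: PC1 0.534 (53.4%), PC2 0.3592 (35.92%), PC3 0.1068 (10.68%);  cumulative: 0.534, 0.8932, 1


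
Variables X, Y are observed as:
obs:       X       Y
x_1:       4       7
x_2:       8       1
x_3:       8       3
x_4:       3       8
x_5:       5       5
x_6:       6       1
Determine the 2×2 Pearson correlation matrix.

Step 1 — column means:
  mean(X) = (4 + 8 + 8 + 3 + 5 + 6) / 6 = 34/6 = 5.6667
  mean(Y) = (7 + 1 + 3 + 8 + 5 + 1) / 6 = 25/6 = 4.1667

Step 2 — sample variances and covariances s[i,j] = (1/(n-1)) · Σ_k (x_{k,i} - mean_i) · (x_{k,j} - mean_j), with n-1 = 5:
  s[X,X] = ((-1.6667)·(-1.6667) + (2.3333)·(2.3333) + (2.3333)·(2.3333) + (-2.6667)·(-2.6667) + (-0.6667)·(-0.6667) + (0.3333)·(0.3333)) / 5 = 21.3333/5 = 4.2667
  s[X,Y] = ((-1.6667)·(2.8333) + (2.3333)·(-3.1667) + (2.3333)·(-1.1667) + (-2.6667)·(3.8333) + (-0.6667)·(0.8333) + (0.3333)·(-3.1667)) / 5 = -26.6667/5 = -5.3333
  s[Y,Y] = ((2.8333)·(2.8333) + (-3.1667)·(-3.1667) + (-1.1667)·(-1.1667) + (3.8333)·(3.8333) + (0.8333)·(0.8333) + (-3.1667)·(-3.1667)) / 5 = 44.8333/5 = 8.9667
  Sample standard deviations s_i = √(s[i,i]):
  s(X) = √(4.2667) = 2.0656
  s(Y) = √(8.9667) = 2.9944

Step 3 — r_{ij} = s_{ij} / (s_i · s_j):
  r[X,X] = 1 (diagonal).
  r[X,Y] = -5.3333 / (2.0656 · 2.9944) = -5.3333 / 6.1853 = -0.8623
  r[Y,Y] = 1 (diagonal).

R is symmetric with unit diagonal. Assembling:

R = [[1, -0.8623],
 [-0.8623, 1]]


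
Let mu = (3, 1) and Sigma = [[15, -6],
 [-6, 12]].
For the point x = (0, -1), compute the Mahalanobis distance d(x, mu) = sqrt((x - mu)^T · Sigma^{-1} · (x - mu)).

Step 1 — centre the observation: (x - mu) = (-3, -2).

Step 2 — invert Sigma. det(Sigma) = 15·12 - (-6)² = 144.
  Sigma^{-1} = (1/det) · [[d, -b], [-b, a]] = [[0.0833, 0.0417],
 [0.0417, 0.1042]].

Step 3 — form the quadratic (x - mu)^T · Sigma^{-1} · (x - mu):
  Sigma^{-1} · (x - mu) = (-0.3333, -0.3333).
  (x - mu)^T · [Sigma^{-1} · (x - mu)] = (-3)·(-0.3333) + (-2)·(-0.3333) = 1.6667.

Step 4 — take square root: d = √(1.6667) ≈ 1.291.

d(x, mu) = √(1.6667) ≈ 1.291


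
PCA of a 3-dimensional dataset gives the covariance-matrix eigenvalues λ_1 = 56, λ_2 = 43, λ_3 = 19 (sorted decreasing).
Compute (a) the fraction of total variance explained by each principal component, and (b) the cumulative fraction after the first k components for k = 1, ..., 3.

Step 1 — total variance = trace(Sigma) = Σ λ_i = 56 + 43 + 19 = 118.

Step 2 — fraction explained by component i = λ_i / Σ λ:
  PC1: 56/118 = 0.4746
  PC2: 43/118 = 0.3644
  PC3: 19/118 = 0.161

Step 3 — cumulative fraction after k components = (λ_1 + ... + λ_k) / Σ λ:
  k = 1: 56/118 = 0.4746
  k = 2: (56 + 43)/118 = 99/118 = 0.839
  k = 3: (56 + 43 + 19)/118 = 118/118 = 1

Summary (fraction, with percent):

explained: PC1 0.4746 (47.46%), PC2 0.3644 (36.44%), PC3 0.161 (16.1%);  cumulative: 0.4746, 0.839, 1
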